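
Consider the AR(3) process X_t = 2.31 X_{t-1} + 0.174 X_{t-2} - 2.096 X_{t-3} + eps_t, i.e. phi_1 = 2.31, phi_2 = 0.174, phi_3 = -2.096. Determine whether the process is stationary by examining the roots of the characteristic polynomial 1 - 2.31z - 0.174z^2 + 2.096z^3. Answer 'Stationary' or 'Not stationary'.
\text{Not stationary}

The AR(p) characteristic polynomial is P(z) = 1 - 2.31z - 0.174z^2 + 2.096z^3.
Stationarity requires all roots to lie outside the unit circle, i.e. |z| > 1 for every root.
Degree 3: look for a simple real root z0 first, then factor out (1 - z/z0) and solve the remaining quadratic.
Testing z0 = 0.625: P(0.625) = 1 + (-2.31)(0.625) + (-0.174)(0.625)^2 + (2.096)(0.625)^3
  = 1 + (-1.44375) + (-0.067969) + (0.511719) = 0.  So z_0 = 0.625 is a root, |z_0| = 0.625.
Divide out the factor (1 - 1.6 z) = (1 - z/z0) (since 1/z0 = 1.6):
  P(z) = (1 - 1.6 z)(1 + (-0.71) z + (-1.31) z^2)
  [check: z-coef -0.71 - (1.6) = -2.31; z^2-coef -1.31 - (1.6)(-0.71) = -0.174; z^3-coef -(1.6)(-1.31) = 2.096.]
Remaining roots from the quadratic factor 1 + (-0.71) z + (-1.31) z^2:
  Set 1 + (-0.71) z + (-1.31) z^2 = 0, i.e. a z^2 + b z + c = 0 with a = -1.31, b = -0.71, c = 1.
  Discriminant D = b^2 - 4ac = (-0.71)^2 - 4*(-1.31)*1 = 0.5041 - (-5.24) = 5.7441.
  D >= 0, so the roots are real: z = (-b +/- sqrt(D)) / (2a) = (0.71 +/- 2.396685) / (-2.62).
    z_1 = (0.71 + 2.396685) / (-2.62) = -1.1858,   |z_1| = 1.1858.
    z_2 = (0.71 - 2.396685) / (-2.62) = 0.6438,   |z_2| = 0.6438.
Moduli of all roots: 0.6250, 1.1858, 0.6438.
All moduli strictly greater than 1? No.
Verdict: Not stationary.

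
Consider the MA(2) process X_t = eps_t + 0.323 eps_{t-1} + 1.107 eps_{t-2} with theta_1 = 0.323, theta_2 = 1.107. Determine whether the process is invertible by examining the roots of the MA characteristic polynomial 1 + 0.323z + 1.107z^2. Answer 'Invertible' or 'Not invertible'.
\text{Not invertible}

The MA(q) characteristic polynomial is P(z) = 1 + 0.323z + 1.107z^2.
Invertibility requires all roots to lie outside the unit circle, i.e. |z| > 1 for every root.
Set 1 + (0.323) z + (1.107) z^2 = 0, i.e. a z^2 + b z + c = 0 with a = 1.107, b = 0.323, c = 1.
Discriminant D = b^2 - 4ac = (0.323)^2 - 4*(1.107)*1 = 0.104329 - (4.428) = -4.323671.
D < 0, so the roots are the complex-conjugate pair z = (-b +/- i sqrt(-D)) / (2a) = -0.1459 +/- 0.9392i.
For a conjugate pair |z|^2 = z * conj(z) = (product of roots) = c/a = 1/(1.107) = 0.903342, so |z| = sqrt(0.903342) = 0.9504 for both roots.
Moduli of all roots: 0.9504, 0.9504.
All moduli strictly greater than 1? No.
Verdict: Not invertible.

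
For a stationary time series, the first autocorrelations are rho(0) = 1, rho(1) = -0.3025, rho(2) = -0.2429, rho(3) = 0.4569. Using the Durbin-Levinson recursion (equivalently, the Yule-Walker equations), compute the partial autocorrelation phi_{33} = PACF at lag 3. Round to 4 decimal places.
\phi_{33} = 0.3120

The PACF at lag k is phi_{kk}, the last component of the solution
to the Yule-Walker system G_k phi = r_k where
  (G_k)_{ij} = rho(|i - j|), (r_k)_i = rho(i), i,j = 1..k.
Equivalently, Durbin-Levinson gives phi_{kk} iteratively:
  phi_{11} = rho(1)
  phi_{kk} = [rho(k) - sum_{j=1..k-1} phi_{k-1,j} rho(k-j)]
            / [1 - sum_{j=1..k-1} phi_{k-1,j} rho(j)],
  phi_{k,j} = phi_{k-1,j} - phi_{kk} phi_{k-1,k-j},  j = 1..k-1.
Step k = 1:
  phi_11 = rho(1) = -0.3025.
Step k = 2:
  phi_22 = [rho(2) - phi_11 rho(1)] / [1 - phi_11 rho(1)] = [-0.2429 - (-0.3025)(-0.3025)] / [1 - (-0.3025)(-0.3025)]
         = -0.33440625 / 0.90849375 = -0.368089.
  Update: phi_21 = phi_11 - phi_22 phi_11 = -0.3025 - (-0.368089)(-0.3025) = -0.413847.
Step k = 3:
  phi_33 = [rho(3) - phi_21 rho(2) - phi_22 rho(1)] / [1 - phi_21 rho(1) - phi_22 rho(2)]
    numerator   = 0.4569 - (-0.413847)(-0.2429) - (-0.368089)(-0.3025) = 0.24502979
    denominator = 1 - (-0.413847)(-0.3025) - (-0.368089)(-0.2429) = 0.7854026
  phi_33 = 0.24502979 / 0.7854026 = 0.312.
Therefore phi_{33} = 0.3120.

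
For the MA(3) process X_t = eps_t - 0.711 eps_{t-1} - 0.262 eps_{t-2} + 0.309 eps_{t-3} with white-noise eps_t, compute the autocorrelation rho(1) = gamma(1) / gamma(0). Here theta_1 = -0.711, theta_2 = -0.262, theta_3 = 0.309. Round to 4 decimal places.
\rho(1) = -0.3628

For an MA(q) process with theta_0 = 1, the autocovariance is
  gamma(k) = sigma^2 * sum_{i=0..q-k} theta_i * theta_{i+k},
and rho(k) = gamma(k) / gamma(0). Sigma^2 cancels.
  numerator   = (1)*(-0.711) + (-0.711)*(-0.262) + (-0.262)*(0.309) = -0.605676.
  denominator = (1)^2 + (-0.711)^2 + (-0.262)^2 + (0.309)^2 = 1.669646.
  rho(1) = -0.605676 / 1.669646 = -0.3628.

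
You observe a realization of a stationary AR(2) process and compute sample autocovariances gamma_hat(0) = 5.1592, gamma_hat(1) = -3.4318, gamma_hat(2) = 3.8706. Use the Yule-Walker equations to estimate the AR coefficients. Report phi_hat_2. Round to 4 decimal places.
\hat\phi_{2} = 0.5520

The Yule-Walker equations for an AR(p) process read, in matrix form,
  Gamma_p phi = r_p,   with   (Gamma_p)_{ij} = gamma(|i - j|),
                       (r_p)_i = gamma(i),   i,j = 1..p.
Substitute the sample gammas (Toeplitz matrix and right-hand side of size 2):
  Gamma_p = [[5.1592, -3.4318], [-3.4318, 5.1592]]
  r_p     = [-3.4318, 3.8706]
Written out:
  5.1592 phi_1 - 3.4318 phi_2 = -3.4318
  -3.4318 phi_1 + 5.1592 phi_2 = 3.8706
Solve by Cramer's rule:
  det = gamma(0)^2 - gamma(1)^2 = (5.1592)^2 - (-3.4318)^2 = 26.61734464 - 11.77725124 = 14.8400934
  phi_hat_1 = [gamma(1) gamma(0) - gamma(1) gamma(2)] / det = [(-3.4318)(5.1592) - (-3.4318)(3.8706)] / 14.8400934 = -4.42221748 / 14.8400934 = -0.298
  phi_hat_2 = [gamma(0) gamma(2) - gamma(1)^2] / det = [(5.1592)(3.8706) - (-3.4318)^2] / 14.8400934 = 8.19194828 / 14.8400934 = 0.552
So phi_hat = [-0.2980, 0.5520].
Therefore phi_hat_2 = 0.5520.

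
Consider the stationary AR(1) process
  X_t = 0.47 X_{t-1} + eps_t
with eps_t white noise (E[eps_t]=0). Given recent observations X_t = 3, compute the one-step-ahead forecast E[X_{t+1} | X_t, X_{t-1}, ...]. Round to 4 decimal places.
E[X_{t+1} \mid \mathcal F_t] = 1.4100

For an AR(p) model X_t = c + sum_i phi_i X_{t-i} + eps_t, the
one-step-ahead conditional mean is
  E[X_{t+1} | X_t, ...] = c + sum_i phi_i X_{t+1-i}.
Substitute known values:
  E[X_{t+1} | ...] = (0.47) * (3)
                   = 1.4100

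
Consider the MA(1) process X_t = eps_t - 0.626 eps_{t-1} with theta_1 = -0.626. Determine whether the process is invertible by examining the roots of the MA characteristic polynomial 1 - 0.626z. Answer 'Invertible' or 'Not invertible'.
\text{Invertible}

The MA(q) characteristic polynomial is P(z) = 1 - 0.626z.
Invertibility requires all roots to lie outside the unit circle, i.e. |z| > 1 for every root.
This is linear in z: 1 + (-0.626) z = 0  =>  z = -1/(-0.626) = 1.597444,  |z| = 1.597444.
Moduli of all roots: 1.5974.
All moduli strictly greater than 1? Yes.
Verdict: Invertible.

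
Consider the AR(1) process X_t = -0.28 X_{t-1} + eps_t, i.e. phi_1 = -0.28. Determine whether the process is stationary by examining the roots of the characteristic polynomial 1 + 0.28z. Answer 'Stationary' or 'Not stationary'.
\text{Stationary}

The AR(p) characteristic polynomial is P(z) = 1 + 0.28z.
Stationarity requires all roots to lie outside the unit circle, i.e. |z| > 1 for every root.
This is linear in z: 1 + (0.28) z = 0  =>  z = -1/(0.28) = -3.571429,  |z| = 3.571429.
Moduli of all roots: 3.5714.
All moduli strictly greater than 1? Yes.
Verdict: Stationary.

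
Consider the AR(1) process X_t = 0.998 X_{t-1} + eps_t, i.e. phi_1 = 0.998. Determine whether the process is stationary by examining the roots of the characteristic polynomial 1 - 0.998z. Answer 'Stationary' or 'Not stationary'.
\text{Stationary}

The AR(p) characteristic polynomial is P(z) = 1 - 0.998z.
Stationarity requires all roots to lie outside the unit circle, i.e. |z| > 1 for every root.
This is linear in z: 1 + (-0.998) z = 0  =>  z = -1/(-0.998) = 1.002004,  |z| = 1.002004.
Moduli of all roots: 1.0020.
All moduli strictly greater than 1? Yes.
Verdict: Stationary.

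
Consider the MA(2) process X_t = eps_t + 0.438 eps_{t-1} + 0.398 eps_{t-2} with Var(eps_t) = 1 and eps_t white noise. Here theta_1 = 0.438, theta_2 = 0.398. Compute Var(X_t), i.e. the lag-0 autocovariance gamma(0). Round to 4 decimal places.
\gamma(0) = 1.3502

For an MA(q) process X_t = eps_t + sum_i theta_i eps_{t-i} with
Var(eps_t) = sigma^2, the variance is
  gamma(0) = sigma^2 * (1 + sum_i theta_i^2).
  sum_i theta_i^2 = (0.438)^2 + (0.398)^2 = 0.191844 + 0.158404 = 0.350248.
  gamma(0) = 1 * (1 + 0.350248) = 1 * 1.350248 = 1.350248, which rounds to 1.3502.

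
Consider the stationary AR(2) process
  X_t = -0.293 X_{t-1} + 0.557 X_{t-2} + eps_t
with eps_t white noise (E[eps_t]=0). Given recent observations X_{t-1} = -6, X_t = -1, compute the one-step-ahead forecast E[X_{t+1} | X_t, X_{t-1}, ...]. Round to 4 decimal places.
E[X_{t+1} \mid \mathcal F_t] = -3.0490

For an AR(p) model X_t = c + sum_i phi_i X_{t-i} + eps_t, the
one-step-ahead conditional mean is
  E[X_{t+1} | X_t, ...] = c + sum_i phi_i X_{t+1-i}.
Substitute known values:
  E[X_{t+1} | ...] = (-0.293) * (-1) + (0.557) * (-6)
                   = -3.0490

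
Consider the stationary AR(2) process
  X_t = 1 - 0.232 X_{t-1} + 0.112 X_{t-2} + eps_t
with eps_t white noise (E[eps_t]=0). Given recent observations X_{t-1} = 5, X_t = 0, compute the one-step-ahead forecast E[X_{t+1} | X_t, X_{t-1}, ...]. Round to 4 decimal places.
E[X_{t+1} \mid \mathcal F_t] = 1.5600

For an AR(p) model X_t = c + sum_i phi_i X_{t-i} + eps_t, the
one-step-ahead conditional mean is
  E[X_{t+1} | X_t, ...] = c + sum_i phi_i X_{t+1-i}.
Substitute known values:
  E[X_{t+1} | ...] = 1 + (-0.232) * (0) + (0.112) * (5)
                   = 1.5600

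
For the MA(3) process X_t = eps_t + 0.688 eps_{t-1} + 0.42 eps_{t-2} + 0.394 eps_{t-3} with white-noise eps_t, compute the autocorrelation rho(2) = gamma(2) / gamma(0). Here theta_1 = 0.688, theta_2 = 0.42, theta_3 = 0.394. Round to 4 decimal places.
\rho(2) = 0.3829

For an MA(q) process with theta_0 = 1, the autocovariance is
  gamma(k) = sigma^2 * sum_{i=0..q-k} theta_i * theta_{i+k},
and rho(k) = gamma(k) / gamma(0). Sigma^2 cancels.
  numerator   = (1)*(0.42) + (0.688)*(0.394) = 0.691072.
  denominator = (1)^2 + (0.688)^2 + (0.42)^2 + (0.394)^2 = 1.80498.
  rho(2) = 0.691072 / 1.80498 = 0.3829.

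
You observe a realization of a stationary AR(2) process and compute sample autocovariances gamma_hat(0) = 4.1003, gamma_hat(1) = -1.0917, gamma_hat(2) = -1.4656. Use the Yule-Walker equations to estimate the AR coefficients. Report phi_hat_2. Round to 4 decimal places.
\hat\phi_{2} = -0.4610

The Yule-Walker equations for an AR(p) process read, in matrix form,
  Gamma_p phi = r_p,   with   (Gamma_p)_{ij} = gamma(|i - j|),
                       (r_p)_i = gamma(i),   i,j = 1..p.
Substitute the sample gammas (Toeplitz matrix and right-hand side of size 2):
  Gamma_p = [[4.1003, -1.0917], [-1.0917, 4.1003]]
  r_p     = [-1.0917, -1.4656]
Written out:
  4.1003 phi_1 - 1.0917 phi_2 = -1.0917
  -1.0917 phi_1 + 4.1003 phi_2 = -1.4656
Solve by Cramer's rule:
  det = gamma(0)^2 - gamma(1)^2 = (4.1003)^2 - (-1.0917)^2 = 16.81246009 - 1.19180889 = 15.6206512
  phi_hat_1 = [gamma(1) gamma(0) - gamma(1) gamma(2)] / det = [(-1.0917)(4.1003) - (-1.0917)(-1.4656)] / 15.6206512 = -6.07629303 / 15.6206512 = -0.389
  phi_hat_2 = [gamma(0) gamma(2) - gamma(1)^2] / det = [(4.1003)(-1.4656) - (-1.0917)^2] / 15.6206512 = -7.20120857 / 15.6206512 = -0.461
So phi_hat = [-0.3890, -0.4610].
Therefore phi_hat_2 = -0.4610.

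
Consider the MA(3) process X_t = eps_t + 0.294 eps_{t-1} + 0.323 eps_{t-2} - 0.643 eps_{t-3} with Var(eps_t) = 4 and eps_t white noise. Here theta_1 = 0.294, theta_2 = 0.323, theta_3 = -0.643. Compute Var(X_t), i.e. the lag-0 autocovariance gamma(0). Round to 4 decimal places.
\gamma(0) = 6.4169

For an MA(q) process X_t = eps_t + sum_i theta_i eps_{t-i} with
Var(eps_t) = sigma^2, the variance is
  gamma(0) = sigma^2 * (1 + sum_i theta_i^2).
  sum_i theta_i^2 = (0.294)^2 + (0.323)^2 + (-0.643)^2 = 0.086436 + 0.104329 + 0.413449 = 0.604214.
  gamma(0) = 4 * (1 + 0.604214) = 4 * 1.604214 = 6.416856, which rounds to 6.4169.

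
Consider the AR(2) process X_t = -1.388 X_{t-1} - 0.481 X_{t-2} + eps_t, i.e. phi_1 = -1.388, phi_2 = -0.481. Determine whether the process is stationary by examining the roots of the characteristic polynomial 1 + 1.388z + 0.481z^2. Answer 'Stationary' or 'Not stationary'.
\text{Stationary}

The AR(p) characteristic polynomial is P(z) = 1 + 1.388z + 0.481z^2.
Stationarity requires all roots to lie outside the unit circle, i.e. |z| > 1 for every root.
Set 1 + (1.388) z + (0.481) z^2 = 0, i.e. a z^2 + b z + c = 0 with a = 0.481, b = 1.388, c = 1.
Discriminant D = b^2 - 4ac = (1.388)^2 - 4*(0.481)*1 = 1.926544 - (1.924) = 0.002544.
D >= 0, so the roots are real: z = (-b +/- sqrt(D)) / (2a) = (-1.388 +/- 0.050438) / (0.962).
  z_1 = (-1.388 + 0.050438) / (0.962) = -1.3904,   |z_1| = 1.3904.
  z_2 = (-1.388 - 0.050438) / (0.962) = -1.4953,   |z_2| = 1.4953.
Moduli of all roots: 1.3904, 1.4953.
All moduli strictly greater than 1? Yes.
Verdict: Stationary.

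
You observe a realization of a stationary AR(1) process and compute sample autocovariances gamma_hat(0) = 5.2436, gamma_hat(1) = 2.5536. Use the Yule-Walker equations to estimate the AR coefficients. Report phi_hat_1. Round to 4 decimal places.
\hat\phi_{1} = 0.4870

The Yule-Walker equations for an AR(p) process read, in matrix form,
  Gamma_p phi = r_p,   with   (Gamma_p)_{ij} = gamma(|i - j|),
                       (r_p)_i = gamma(i),   i,j = 1..p.
Substitute the sample gammas (Toeplitz matrix and right-hand side of size 1):
  Gamma_p = [[5.2436]]
  r_p     = [2.5536]
With p = 1 this is the single equation gamma(0) phi_1 = gamma(1):
  phi_hat_1 = gamma(1) / gamma(0) = 2.5536 / 5.2436 = 0.4870.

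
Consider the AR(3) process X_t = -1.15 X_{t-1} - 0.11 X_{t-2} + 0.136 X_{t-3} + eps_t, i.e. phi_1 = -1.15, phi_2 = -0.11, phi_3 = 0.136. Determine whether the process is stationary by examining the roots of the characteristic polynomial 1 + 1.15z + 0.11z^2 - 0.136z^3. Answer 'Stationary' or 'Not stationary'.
\text{Stationary}

The AR(p) characteristic polynomial is P(z) = 1 + 1.15z + 0.11z^2 - 0.136z^3.
Stationarity requires all roots to lie outside the unit circle, i.e. |z| > 1 for every root.
Degree 3: look for a simple real root z0 first, then factor out (1 - z/z0) and solve the remaining quadratic.
Testing z0 = -1.25: P(-1.25) = 1 + (1.15)(-1.25) + (0.11)(-1.25)^2 + (-0.136)(-1.25)^3
  = 1 + (-1.4375) + (0.171875) + (0.265625) = 0.  So z_0 = -1.25 is a root, |z_0| = 1.25.
Divide out the factor (1 + 0.8 z) = (1 - z/z0) (since 1/z0 = -0.8):
  P(z) = (1 + 0.8 z)(1 + (0.35) z + (-0.17) z^2)
  [check: z-coef 0.35 - (-0.8) = 1.15; z^2-coef -0.17 - (-0.8)(0.35) = 0.11; z^3-coef -(-0.8)(-0.17) = -0.136.]
Remaining roots from the quadratic factor 1 + (0.35) z + (-0.17) z^2:
  Set 1 + (0.35) z + (-0.17) z^2 = 0, i.e. a z^2 + b z + c = 0 with a = -0.17, b = 0.35, c = 1.
  Discriminant D = b^2 - 4ac = (0.35)^2 - 4*(-0.17)*1 = 0.1225 - (-0.68) = 0.8025.
  D >= 0, so the roots are real: z = (-b +/- sqrt(D)) / (2a) = (-0.35 +/- 0.895824) / (-0.34).
    z_1 = (-0.35 + 0.895824) / (-0.34) = -1.6054,   |z_1| = 1.6054.
    z_2 = (-0.35 - 0.895824) / (-0.34) = 3.6642,   |z_2| = 3.6642.
Moduli of all roots: 1.2500, 1.6054, 3.6642.
All moduli strictly greater than 1? Yes.
Verdict: Stationary.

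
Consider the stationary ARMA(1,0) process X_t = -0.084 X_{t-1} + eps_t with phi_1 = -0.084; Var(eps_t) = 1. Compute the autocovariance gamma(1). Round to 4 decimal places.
\gamma(1) = -0.0846

Multiply the model equation by X_{t-k} and take expectations. With theta_0 = psi_0 = 1 and psi_j the MA(infinity) weights, this gives
  gamma(k) - sum_i phi_i gamma(k-i) = c_k,
  c_k = sigma^2 * sum_{j=k..q} theta_j psi_{j-k}   (c_k = 0 for k > q),
using gamma(-m) = gamma(m).
Pure AR (q = 0): c_0 = sigma^2 = 1, c_k = 0 for k >= 1.
Equations for k = 0 and k = 1 (AR order 1):
  gamma(0) = phi_1 gamma(1) + c_0
  gamma(1) = phi_1 gamma(0) + c_1
Substituting the second into the first: gamma(0) (1 - phi_1^2) = c_0 + phi_1 c_1, so
  gamma(0) = c_0 / (1 - phi_1^2) = 1 / (1 - (-0.084)^2) = 1 / 0.992944 = 1.007106.
  gamma(1) = phi_1 gamma(0) = (-0.084)(1.007106) = -0.084597.
Therefore gamma(1) = -0.0846 (to 4 decimal places).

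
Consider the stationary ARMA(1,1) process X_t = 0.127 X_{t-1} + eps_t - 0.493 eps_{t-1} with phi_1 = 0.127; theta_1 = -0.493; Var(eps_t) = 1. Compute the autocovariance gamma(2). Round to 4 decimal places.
\gamma(2) = -0.0443

Multiply the model equation by X_{t-k} and take expectations. With theta_0 = psi_0 = 1 and psi_j the MA(infinity) weights, this gives
  gamma(k) - sum_i phi_i gamma(k-i) = c_k,
  c_k = sigma^2 * sum_{j=k..q} theta_j psi_{j-k}   (c_k = 0 for k > q),
using gamma(-m) = gamma(m).
psi-weights needed (psi_j = theta_j + sum_i phi_i psi_{j-i}):
  psi_1 = theta_1 + phi_1 = -0.493 + (0.127) = -0.366
Right-hand sides:
  c_0 = sigma^2 (1 + theta_1 psi_1) = 1 * (1 + (-0.493)(-0.366)) = 1 * 1.180438 = 1.180438
  c_1 = sigma^2 theta_1 = 1 * (-0.493) = -0.493
  c_2 = 0
Equations for k = 0 and k = 1 (AR order 1):
  gamma(0) = phi_1 gamma(1) + c_0
  gamma(1) = phi_1 gamma(0) + c_1
Substituting the second into the first: gamma(0) (1 - phi_1^2) = c_0 + phi_1 c_1, so
  gamma(0) = (c_0 + phi_1 c_1) / (1 - phi_1^2) = (1.180438 + (0.127)(-0.493)) / (1 - (0.127)^2) = 1.117827 / 0.983871 = 1.136152.
  gamma(1) = phi_1 gamma(0) + c_1 = (0.127)(1.136152) + (-0.493) = -0.348709.
For k = 2 (> q): gamma(2) = phi_1 gamma(1) = (0.127)(-0.348709) = -0.044286.
Therefore gamma(2) = -0.0443 (to 4 decimal places).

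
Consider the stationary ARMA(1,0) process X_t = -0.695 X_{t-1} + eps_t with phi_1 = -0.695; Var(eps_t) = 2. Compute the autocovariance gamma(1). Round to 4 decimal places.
\gamma(1) = -2.6887

Multiply the model equation by X_{t-k} and take expectations. With theta_0 = psi_0 = 1 and psi_j the MA(infinity) weights, this gives
  gamma(k) - sum_i phi_i gamma(k-i) = c_k,
  c_k = sigma^2 * sum_{j=k..q} theta_j psi_{j-k}   (c_k = 0 for k > q),
using gamma(-m) = gamma(m).
Pure AR (q = 0): c_0 = sigma^2 = 2, c_k = 0 for k >= 1.
Equations for k = 0 and k = 1 (AR order 1):
  gamma(0) = phi_1 gamma(1) + c_0
  gamma(1) = phi_1 gamma(0) + c_1
Substituting the second into the first: gamma(0) (1 - phi_1^2) = c_0 + phi_1 c_1, so
  gamma(0) = c_0 / (1 - phi_1^2) = 2 / (1 - (-0.695)^2) = 2 / 0.516975 = 3.868659.
  gamma(1) = phi_1 gamma(0) = (-0.695)(3.868659) = -2.688718.
Therefore gamma(1) = -2.6887 (to 4 decimal places).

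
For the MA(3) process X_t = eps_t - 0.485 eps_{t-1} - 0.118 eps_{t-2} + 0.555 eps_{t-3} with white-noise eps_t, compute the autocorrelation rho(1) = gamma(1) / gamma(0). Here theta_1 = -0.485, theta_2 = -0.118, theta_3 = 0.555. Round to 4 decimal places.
\rho(1) = -0.3168

For an MA(q) process with theta_0 = 1, the autocovariance is
  gamma(k) = sigma^2 * sum_{i=0..q-k} theta_i * theta_{i+k},
and rho(k) = gamma(k) / gamma(0). Sigma^2 cancels.
  numerator   = (1)*(-0.485) + (-0.485)*(-0.118) + (-0.118)*(0.555) = -0.49326.
  denominator = (1)^2 + (-0.485)^2 + (-0.118)^2 + (0.555)^2 = 1.557174.
  rho(1) = -0.49326 / 1.557174 = -0.3168.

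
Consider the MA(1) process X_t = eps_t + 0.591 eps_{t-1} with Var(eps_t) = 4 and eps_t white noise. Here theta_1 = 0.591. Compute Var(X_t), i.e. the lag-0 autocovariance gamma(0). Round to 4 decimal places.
\gamma(0) = 5.3971

For an MA(q) process X_t = eps_t + sum_i theta_i eps_{t-i} with
Var(eps_t) = sigma^2, the variance is
  gamma(0) = sigma^2 * (1 + sum_i theta_i^2).
  sum_i theta_i^2 = (0.591)^2 = 0.349281.
  gamma(0) = 4 * (1 + 0.349281) = 4 * 1.349281 = 5.397124, which rounds to 5.3971.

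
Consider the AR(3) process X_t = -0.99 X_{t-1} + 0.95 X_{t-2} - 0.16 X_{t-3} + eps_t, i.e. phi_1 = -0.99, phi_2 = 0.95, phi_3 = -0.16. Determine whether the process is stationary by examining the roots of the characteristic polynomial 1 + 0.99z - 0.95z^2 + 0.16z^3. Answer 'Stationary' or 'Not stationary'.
\text{Not stationary}

The AR(p) characteristic polynomial is P(z) = 1 + 0.99z - 0.95z^2 + 0.16z^3.
Stationarity requires all roots to lie outside the unit circle, i.e. |z| > 1 for every root.
Degree 3: look for a simple real root z0 first, then factor out (1 - z/z0) and solve the remaining quadratic.
Testing z0 = 4: P(4) = 1 + (0.99)(4) + (-0.95)(4)^2 + (0.16)(4)^3
  = 1 + (3.96) + (-15.2) + (10.24) = 0.  So z_0 = 4 is a root, |z_0| = 4.
Divide out the factor (1 - 0.25 z) = (1 - z/z0) (since 1/z0 = 0.25):
  P(z) = (1 - 0.25 z)(1 + (1.24) z + (-0.64) z^2)
  [check: z-coef 1.24 - (0.25) = 0.99; z^2-coef -0.64 - (0.25)(1.24) = -0.95; z^3-coef -(0.25)(-0.64) = 0.16.]
Remaining roots from the quadratic factor 1 + (1.24) z + (-0.64) z^2:
  Set 1 + (1.24) z + (-0.64) z^2 = 0, i.e. a z^2 + b z + c = 0 with a = -0.64, b = 1.24, c = 1.
  Discriminant D = b^2 - 4ac = (1.24)^2 - 4*(-0.64)*1 = 1.5376 - (-2.56) = 4.0976.
  D >= 0, so the roots are real: z = (-b +/- sqrt(D)) / (2a) = (-1.24 +/- 2.024253) / (-1.28).
    z_1 = (-1.24 + 2.024253) / (-1.28) = -0.6127,   |z_1| = 0.6127.
    z_2 = (-1.24 - 2.024253) / (-1.28) = 2.5502,   |z_2| = 2.5502.
Moduli of all roots: 4.0000, 0.6127, 2.5502.
All moduli strictly greater than 1? No.
Verdict: Not stationary.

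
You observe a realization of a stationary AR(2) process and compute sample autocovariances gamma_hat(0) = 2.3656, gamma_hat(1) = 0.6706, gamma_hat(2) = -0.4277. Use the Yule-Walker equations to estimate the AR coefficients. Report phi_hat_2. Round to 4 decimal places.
\hat\phi_{2} = -0.2840

The Yule-Walker equations for an AR(p) process read, in matrix form,
  Gamma_p phi = r_p,   with   (Gamma_p)_{ij} = gamma(|i - j|),
                       (r_p)_i = gamma(i),   i,j = 1..p.
Substitute the sample gammas (Toeplitz matrix and right-hand side of size 2):
  Gamma_p = [[2.3656, 0.6706], [0.6706, 2.3656]]
  r_p     = [0.6706, -0.4277]
Written out:
  2.3656 phi_1 + 0.6706 phi_2 = 0.6706
  0.6706 phi_1 + 2.3656 phi_2 = -0.4277
Solve by Cramer's rule:
  det = gamma(0)^2 - gamma(1)^2 = (2.3656)^2 - (0.6706)^2 = 5.59606336 - 0.44970436 = 5.146359
  phi_hat_1 = [gamma(1) gamma(0) - gamma(1) gamma(2)] / det = [(0.6706)(2.3656) - (0.6706)(-0.4277)] / 5.146359 = 1.87318698 / 5.146359 = 0.364
  phi_hat_2 = [gamma(0) gamma(2) - gamma(1)^2] / det = [(2.3656)(-0.4277) - (0.6706)^2] / 5.146359 = -1.46147148 / 5.146359 = -0.284
So phi_hat = [0.3640, -0.2840].
Therefore phi_hat_2 = -0.2840.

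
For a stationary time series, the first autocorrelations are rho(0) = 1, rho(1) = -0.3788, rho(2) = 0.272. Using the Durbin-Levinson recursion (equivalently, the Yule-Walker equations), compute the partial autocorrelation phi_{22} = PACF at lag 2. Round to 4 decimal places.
\phi_{22} = 0.1500

The PACF at lag k is phi_{kk}, the last component of the solution
to the Yule-Walker system G_k phi = r_k where
  (G_k)_{ij} = rho(|i - j|), (r_k)_i = rho(i), i,j = 1..k.
Equivalently, Durbin-Levinson gives phi_{kk} iteratively:
  phi_{11} = rho(1)
  phi_{kk} = [rho(k) - sum_{j=1..k-1} phi_{k-1,j} rho(k-j)]
            / [1 - sum_{j=1..k-1} phi_{k-1,j} rho(j)],
  phi_{k,j} = phi_{k-1,j} - phi_{kk} phi_{k-1,k-j},  j = 1..k-1.
Step k = 1:
  phi_11 = rho(1) = -0.3788.
Step k = 2:
  phi_22 = [rho(2) - phi_11 rho(1)] / [1 - phi_11 rho(1)] = [0.272 - (-0.3788)(-0.3788)] / [1 - (-0.3788)(-0.3788)]
         = 0.12851056 / 0.85651056 = 0.15.
Therefore phi_{22} = 0.1500.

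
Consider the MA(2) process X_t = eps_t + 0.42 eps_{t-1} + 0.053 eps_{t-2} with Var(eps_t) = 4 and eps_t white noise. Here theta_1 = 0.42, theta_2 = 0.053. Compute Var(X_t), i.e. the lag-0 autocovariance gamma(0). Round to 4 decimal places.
\gamma(0) = 4.7168

For an MA(q) process X_t = eps_t + sum_i theta_i eps_{t-i} with
Var(eps_t) = sigma^2, the variance is
  gamma(0) = sigma^2 * (1 + sum_i theta_i^2).
  sum_i theta_i^2 = (0.42)^2 + (0.053)^2 = 0.1764 + 0.002809 = 0.179209.
  gamma(0) = 4 * (1 + 0.179209) = 4 * 1.179209 = 4.716836, which rounds to 4.7168.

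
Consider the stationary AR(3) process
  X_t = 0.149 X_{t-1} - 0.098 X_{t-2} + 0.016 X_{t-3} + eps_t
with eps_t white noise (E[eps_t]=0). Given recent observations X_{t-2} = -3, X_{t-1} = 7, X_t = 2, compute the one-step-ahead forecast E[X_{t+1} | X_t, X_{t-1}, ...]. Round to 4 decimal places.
E[X_{t+1} \mid \mathcal F_t] = -0.4360

For an AR(p) model X_t = c + sum_i phi_i X_{t-i} + eps_t, the
one-step-ahead conditional mean is
  E[X_{t+1} | X_t, ...] = c + sum_i phi_i X_{t+1-i}.
Substitute known values:
  E[X_{t+1} | ...] = (0.149) * (2) + (-0.098) * (7) + (0.016) * (-3)
                   = -0.4360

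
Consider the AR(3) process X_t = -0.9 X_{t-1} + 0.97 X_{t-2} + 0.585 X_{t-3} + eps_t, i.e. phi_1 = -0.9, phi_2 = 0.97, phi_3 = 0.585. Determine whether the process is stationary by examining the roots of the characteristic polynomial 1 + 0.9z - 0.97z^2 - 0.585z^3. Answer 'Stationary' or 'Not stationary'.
\text{Not stationary}

The AR(p) characteristic polynomial is P(z) = 1 + 0.9z - 0.97z^2 - 0.585z^3.
Stationarity requires all roots to lie outside the unit circle, i.e. |z| > 1 for every root.
Degree 3: look for a simple real root z0 first, then factor out (1 - z/z0) and solve the remaining quadratic.
Testing z0 = -2: P(-2) = 1 + (0.9)(-2) + (-0.97)(-2)^2 + (-0.585)(-2)^3
  = 1 + (-1.8) + (-3.88) + (4.68) = 0.  So z_0 = -2 is a root, |z_0| = 2.
Divide out the factor (1 + 0.5 z) = (1 - z/z0) (since 1/z0 = -0.5):
  P(z) = (1 + 0.5 z)(1 + (0.4) z + (-1.17) z^2)
  [check: z-coef 0.4 - (-0.5) = 0.9; z^2-coef -1.17 - (-0.5)(0.4) = -0.97; z^3-coef -(-0.5)(-1.17) = -0.585.]
Remaining roots from the quadratic factor 1 + (0.4) z + (-1.17) z^2:
  Set 1 + (0.4) z + (-1.17) z^2 = 0, i.e. a z^2 + b z + c = 0 with a = -1.17, b = 0.4, c = 1.
  Discriminant D = b^2 - 4ac = (0.4)^2 - 4*(-1.17)*1 = 0.16 - (-4.68) = 4.84.
  D >= 0, so the roots are real: z = (-b +/- sqrt(D)) / (2a) = (-0.4 +/- 2.2) / (-2.34).
    z_1 = (-0.4 + 2.2) / (-2.34) = -0.7692,   |z_1| = 0.7692.
    z_2 = (-0.4 - 2.2) / (-2.34) = 1.1111,   |z_2| = 1.1111.
Moduli of all roots: 2.0000, 0.7692, 1.1111.
All moduli strictly greater than 1? No.
Verdict: Not stationary.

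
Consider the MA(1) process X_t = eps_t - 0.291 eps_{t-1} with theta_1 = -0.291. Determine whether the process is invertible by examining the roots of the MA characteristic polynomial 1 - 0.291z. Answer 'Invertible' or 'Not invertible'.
\text{Invertible}

The MA(q) characteristic polynomial is P(z) = 1 - 0.291z.
Invertibility requires all roots to lie outside the unit circle, i.e. |z| > 1 for every root.
This is linear in z: 1 + (-0.291) z = 0  =>  z = -1/(-0.291) = 3.436426,  |z| = 3.436426.
Moduli of all roots: 3.4364.
All moduli strictly greater than 1? Yes.
Verdict: Invertible.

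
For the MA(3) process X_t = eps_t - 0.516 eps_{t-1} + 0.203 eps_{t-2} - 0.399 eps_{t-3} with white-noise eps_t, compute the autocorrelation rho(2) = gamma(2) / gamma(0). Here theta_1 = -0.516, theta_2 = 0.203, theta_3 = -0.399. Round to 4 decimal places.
\rho(2) = 0.2788

For an MA(q) process with theta_0 = 1, the autocovariance is
  gamma(k) = sigma^2 * sum_{i=0..q-k} theta_i * theta_{i+k},
and rho(k) = gamma(k) / gamma(0). Sigma^2 cancels.
  numerator   = (1)*(0.203) + (-0.516)*(-0.399) = 0.408884.
  denominator = (1)^2 + (-0.516)^2 + (0.203)^2 + (-0.399)^2 = 1.466666.
  rho(2) = 0.408884 / 1.466666 = 0.2788.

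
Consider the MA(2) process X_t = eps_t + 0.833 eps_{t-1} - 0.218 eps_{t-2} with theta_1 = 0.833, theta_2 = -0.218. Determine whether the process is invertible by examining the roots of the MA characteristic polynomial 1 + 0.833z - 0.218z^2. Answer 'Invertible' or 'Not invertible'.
\text{Not invertible}

The MA(q) characteristic polynomial is P(z) = 1 + 0.833z - 0.218z^2.
Invertibility requires all roots to lie outside the unit circle, i.e. |z| > 1 for every root.
Set 1 + (0.833) z + (-0.218) z^2 = 0, i.e. a z^2 + b z + c = 0 with a = -0.218, b = 0.833, c = 1.
Discriminant D = b^2 - 4ac = (0.833)^2 - 4*(-0.218)*1 = 0.693889 - (-0.872) = 1.565889.
D >= 0, so the roots are real: z = (-b +/- sqrt(D)) / (2a) = (-0.833 +/- 1.251355) / (-0.436).
  z_1 = (-0.833 + 1.251355) / (-0.436) = -0.9595,   |z_1| = 0.9595.
  z_2 = (-0.833 - 1.251355) / (-0.436) = 4.7806,   |z_2| = 4.7806.
Moduli of all roots: 0.9595, 4.7806.
All moduli strictly greater than 1? No.
Verdict: Not invertible.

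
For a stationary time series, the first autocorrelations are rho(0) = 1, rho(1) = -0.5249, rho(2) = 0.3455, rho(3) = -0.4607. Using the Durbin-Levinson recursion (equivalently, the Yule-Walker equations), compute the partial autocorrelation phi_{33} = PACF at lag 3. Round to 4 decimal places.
\phi_{33} = -0.3430

The PACF at lag k is phi_{kk}, the last component of the solution
to the Yule-Walker system G_k phi = r_k where
  (G_k)_{ij} = rho(|i - j|), (r_k)_i = rho(i), i,j = 1..k.
Equivalently, Durbin-Levinson gives phi_{kk} iteratively:
  phi_{11} = rho(1)
  phi_{kk} = [rho(k) - sum_{j=1..k-1} phi_{k-1,j} rho(k-j)]
            / [1 - sum_{j=1..k-1} phi_{k-1,j} rho(j)],
  phi_{k,j} = phi_{k-1,j} - phi_{kk} phi_{k-1,k-j},  j = 1..k-1.
Step k = 1:
  phi_11 = rho(1) = -0.5249.
Step k = 2:
  phi_22 = [rho(2) - phi_11 rho(1)] / [1 - phi_11 rho(1)] = [0.3455 - (-0.5249)(-0.5249)] / [1 - (-0.5249)(-0.5249)]
         = 0.06997999 / 0.72447999 = 0.096593.
  Update: phi_21 = phi_11 - phi_22 phi_11 = -0.5249 - (0.096593)(-0.5249) = -0.474198.
Step k = 3:
  phi_33 = [rho(3) - phi_21 rho(2) - phi_22 rho(1)] / [1 - phi_21 rho(1) - phi_22 rho(2)]
    numerator   = -0.4607 - (-0.474198)(0.3455) - (0.096593)(-0.5249) = -0.24616267
    denominator = 1 - (-0.474198)(-0.5249) - (0.096593)(0.3455) = 0.71772038
  phi_33 = -0.24616267 / 0.71772038 = -0.343.
Therefore phi_{33} = -0.3430.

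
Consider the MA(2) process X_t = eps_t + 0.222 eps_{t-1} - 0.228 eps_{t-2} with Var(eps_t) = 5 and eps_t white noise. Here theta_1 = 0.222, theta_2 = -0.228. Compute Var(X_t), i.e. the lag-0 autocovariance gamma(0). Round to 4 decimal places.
\gamma(0) = 5.5063

For an MA(q) process X_t = eps_t + sum_i theta_i eps_{t-i} with
Var(eps_t) = sigma^2, the variance is
  gamma(0) = sigma^2 * (1 + sum_i theta_i^2).
  sum_i theta_i^2 = (0.222)^2 + (-0.228)^2 = 0.049284 + 0.051984 = 0.101268.
  gamma(0) = 5 * (1 + 0.101268) = 5 * 1.101268 = 5.50634, which rounds to 5.5063.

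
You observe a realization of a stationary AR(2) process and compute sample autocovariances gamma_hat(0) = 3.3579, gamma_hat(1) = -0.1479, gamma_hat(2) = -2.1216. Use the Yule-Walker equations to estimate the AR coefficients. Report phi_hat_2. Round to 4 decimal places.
\hat\phi_{2} = -0.6350

The Yule-Walker equations for an AR(p) process read, in matrix form,
  Gamma_p phi = r_p,   with   (Gamma_p)_{ij} = gamma(|i - j|),
                       (r_p)_i = gamma(i),   i,j = 1..p.
Substitute the sample gammas (Toeplitz matrix and right-hand side of size 2):
  Gamma_p = [[3.3579, -0.1479], [-0.1479, 3.3579]]
  r_p     = [-0.1479, -2.1216]
Written out:
  3.3579 phi_1 - 0.1479 phi_2 = -0.1479
  -0.1479 phi_1 + 3.3579 phi_2 = -2.1216
Solve by Cramer's rule:
  det = gamma(0)^2 - gamma(1)^2 = (3.3579)^2 - (-0.1479)^2 = 11.27549241 - 0.02187441 = 11.253618
  phi_hat_1 = [gamma(1) gamma(0) - gamma(1) gamma(2)] / det = [(-0.1479)(3.3579) - (-0.1479)(-2.1216)] / 11.253618 = -0.81041805 / 11.253618 = -0.072
  phi_hat_2 = [gamma(0) gamma(2) - gamma(1)^2] / det = [(3.3579)(-2.1216) - (-0.1479)^2] / 11.253618 = -7.14599505 / 11.253618 = -0.635
So phi_hat = [-0.0720, -0.6350].
Therefore phi_hat_2 = -0.6350.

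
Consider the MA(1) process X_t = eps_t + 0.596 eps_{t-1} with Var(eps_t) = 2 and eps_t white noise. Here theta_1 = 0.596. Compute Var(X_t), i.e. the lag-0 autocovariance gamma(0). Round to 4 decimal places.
\gamma(0) = 2.7104

For an MA(q) process X_t = eps_t + sum_i theta_i eps_{t-i} with
Var(eps_t) = sigma^2, the variance is
  gamma(0) = sigma^2 * (1 + sum_i theta_i^2).
  sum_i theta_i^2 = (0.596)^2 = 0.355216.
  gamma(0) = 2 * (1 + 0.355216) = 2 * 1.355216 = 2.710432, which rounds to 2.7104.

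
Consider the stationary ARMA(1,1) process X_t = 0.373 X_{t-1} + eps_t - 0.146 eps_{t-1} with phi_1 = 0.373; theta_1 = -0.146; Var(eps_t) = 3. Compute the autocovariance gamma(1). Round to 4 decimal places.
\gamma(1) = 0.7480

Multiply the model equation by X_{t-k} and take expectations. With theta_0 = psi_0 = 1 and psi_j the MA(infinity) weights, this gives
  gamma(k) - sum_i phi_i gamma(k-i) = c_k,
  c_k = sigma^2 * sum_{j=k..q} theta_j psi_{j-k}   (c_k = 0 for k > q),
using gamma(-m) = gamma(m).
psi-weights needed (psi_j = theta_j + sum_i phi_i psi_{j-i}):
  psi_1 = theta_1 + phi_1 = -0.146 + (0.373) = 0.227
Right-hand sides:
  c_0 = sigma^2 (1 + theta_1 psi_1) = 3 * (1 + (-0.146)(0.227)) = 3 * 0.966858 = 2.900574
  c_1 = sigma^2 theta_1 = 3 * (-0.146) = -0.438
  c_2 = 0
Equations for k = 0 and k = 1 (AR order 1):
  gamma(0) = phi_1 gamma(1) + c_0
  gamma(1) = phi_1 gamma(0) + c_1
Substituting the second into the first: gamma(0) (1 - phi_1^2) = c_0 + phi_1 c_1, so
  gamma(0) = (c_0 + phi_1 c_1) / (1 - phi_1^2) = (2.900574 + (0.373)(-0.438)) / (1 - (0.373)^2) = 2.7372 / 0.860871 = 3.17957.
  gamma(1) = phi_1 gamma(0) + c_1 = (0.373)(3.17957) + (-0.438) = 0.74798.
Therefore gamma(1) = 0.7480 (to 4 decimal places).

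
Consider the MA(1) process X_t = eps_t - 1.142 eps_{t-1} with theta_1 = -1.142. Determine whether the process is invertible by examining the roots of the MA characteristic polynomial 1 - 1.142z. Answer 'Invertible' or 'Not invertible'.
\text{Not invertible}

The MA(q) characteristic polynomial is P(z) = 1 - 1.142z.
Invertibility requires all roots to lie outside the unit circle, i.e. |z| > 1 for every root.
This is linear in z: 1 + (-1.142) z = 0  =>  z = -1/(-1.142) = 0.875657,  |z| = 0.875657.
Moduli of all roots: 0.8757.
All moduli strictly greater than 1? No.
Verdict: Not invertible.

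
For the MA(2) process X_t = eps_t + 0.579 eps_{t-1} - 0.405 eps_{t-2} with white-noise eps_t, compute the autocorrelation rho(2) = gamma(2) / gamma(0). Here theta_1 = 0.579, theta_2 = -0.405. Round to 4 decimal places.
\rho(2) = -0.2701

For an MA(q) process with theta_0 = 1, the autocovariance is
  gamma(k) = sigma^2 * sum_{i=0..q-k} theta_i * theta_{i+k},
and rho(k) = gamma(k) / gamma(0). Sigma^2 cancels.
  numerator   = (1)*(-0.405) = -0.405.
  denominator = (1)^2 + (0.579)^2 + (-0.405)^2 = 1.499266.
  rho(2) = -0.405 / 1.499266 = -0.2701.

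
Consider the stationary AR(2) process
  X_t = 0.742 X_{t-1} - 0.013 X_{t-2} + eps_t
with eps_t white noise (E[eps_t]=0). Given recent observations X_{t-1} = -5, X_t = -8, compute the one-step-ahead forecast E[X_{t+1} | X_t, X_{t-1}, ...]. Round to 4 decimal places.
E[X_{t+1} \mid \mathcal F_t] = -5.8710

For an AR(p) model X_t = c + sum_i phi_i X_{t-i} + eps_t, the
one-step-ahead conditional mean is
  E[X_{t+1} | X_t, ...] = c + sum_i phi_i X_{t+1-i}.
Substitute known values:
  E[X_{t+1} | ...] = (0.742) * (-8) + (-0.013) * (-5)
                   = -5.8710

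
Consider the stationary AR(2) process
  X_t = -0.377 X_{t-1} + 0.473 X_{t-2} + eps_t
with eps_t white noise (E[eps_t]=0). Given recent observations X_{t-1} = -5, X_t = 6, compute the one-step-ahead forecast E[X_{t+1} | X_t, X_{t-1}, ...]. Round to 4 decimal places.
E[X_{t+1} \mid \mathcal F_t] = -4.6270

For an AR(p) model X_t = c + sum_i phi_i X_{t-i} + eps_t, the
one-step-ahead conditional mean is
  E[X_{t+1} | X_t, ...] = c + sum_i phi_i X_{t+1-i}.
Substitute known values:
  E[X_{t+1} | ...] = (-0.377) * (6) + (0.473) * (-5)
                   = -4.6270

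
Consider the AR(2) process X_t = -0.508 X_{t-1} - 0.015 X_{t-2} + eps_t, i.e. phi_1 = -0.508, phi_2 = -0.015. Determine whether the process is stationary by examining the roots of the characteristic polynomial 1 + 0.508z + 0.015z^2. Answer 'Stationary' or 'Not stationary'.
\text{Stationary}

The AR(p) characteristic polynomial is P(z) = 1 + 0.508z + 0.015z^2.
Stationarity requires all roots to lie outside the unit circle, i.e. |z| > 1 for every root.
Set 1 + (0.508) z + (0.015) z^2 = 0, i.e. a z^2 + b z + c = 0 with a = 0.015, b = 0.508, c = 1.
Discriminant D = b^2 - 4ac = (0.508)^2 - 4*(0.015)*1 = 0.258064 - (0.06) = 0.198064.
D >= 0, so the roots are real: z = (-b +/- sqrt(D)) / (2a) = (-0.508 +/- 0.445044) / (0.03).
  z_1 = (-0.508 + 0.445044) / (0.03) = -2.0985,   |z_1| = 2.0985.
  z_2 = (-0.508 - 0.445044) / (0.03) = -31.7681,   |z_2| = 31.7681.
Moduli of all roots: 2.0985, 31.7681.
All moduli strictly greater than 1? Yes.
Verdict: Stationary.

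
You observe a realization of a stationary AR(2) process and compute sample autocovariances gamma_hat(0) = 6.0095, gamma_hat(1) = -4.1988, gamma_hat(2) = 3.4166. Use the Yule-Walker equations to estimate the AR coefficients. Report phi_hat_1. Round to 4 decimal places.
\hat\phi_{1} = -0.5890

The Yule-Walker equations for an AR(p) process read, in matrix form,
  Gamma_p phi = r_p,   with   (Gamma_p)_{ij} = gamma(|i - j|),
                       (r_p)_i = gamma(i),   i,j = 1..p.
Substitute the sample gammas (Toeplitz matrix and right-hand side of size 2):
  Gamma_p = [[6.0095, -4.1988], [-4.1988, 6.0095]]
  r_p     = [-4.1988, 3.4166]
Written out:
  6.0095 phi_1 - 4.1988 phi_2 = -4.1988
  -4.1988 phi_1 + 6.0095 phi_2 = 3.4166
Solve by Cramer's rule:
  det = gamma(0)^2 - gamma(1)^2 = (6.0095)^2 - (-4.1988)^2 = 36.11409025 - 17.62992144 = 18.48416881
  phi_hat_1 = [gamma(1) gamma(0) - gamma(1) gamma(2)] / det = [(-4.1988)(6.0095) - (-4.1988)(3.4166)] / 18.48416881 = -10.88706852 / 18.48416881 = -0.589
  phi_hat_2 = [gamma(0) gamma(2) - gamma(1)^2] / det = [(6.0095)(3.4166) - (-4.1988)^2] / 18.48416881 = 2.90213626 / 18.48416881 = 0.157
So phi_hat = [-0.5890, 0.1570].
Therefore phi_hat_1 = -0.5890.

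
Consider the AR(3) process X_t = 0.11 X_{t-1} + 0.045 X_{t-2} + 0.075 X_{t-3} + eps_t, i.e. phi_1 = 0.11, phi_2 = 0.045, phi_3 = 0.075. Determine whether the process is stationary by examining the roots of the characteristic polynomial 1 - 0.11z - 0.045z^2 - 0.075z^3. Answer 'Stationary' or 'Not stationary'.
\text{Stationary}

The AR(p) characteristic polynomial is P(z) = 1 - 0.11z - 0.045z^2 - 0.075z^3.
Stationarity requires all roots to lie outside the unit circle, i.e. |z| > 1 for every root.
Degree 3: look for a simple real root z0 first, then factor out (1 - z/z0) and solve the remaining quadratic.
Testing z0 = 2: P(2) = 1 + (-0.11)(2) + (-0.045)(2)^2 + (-0.075)(2)^3
  = 1 + (-0.22) + (-0.18) + (-0.6) = 0.  So z_0 = 2 is a root, |z_0| = 2.
Divide out the factor (1 - 0.5 z) = (1 - z/z0) (since 1/z0 = 0.5):
  P(z) = (1 - 0.5 z)(1 + (0.39) z + (0.15) z^2)
  [check: z-coef 0.39 - (0.5) = -0.11; z^2-coef 0.15 - (0.5)(0.39) = -0.045; z^3-coef -(0.5)(0.15) = -0.075.]
Remaining roots from the quadratic factor 1 + (0.39) z + (0.15) z^2:
  Set 1 + (0.39) z + (0.15) z^2 = 0, i.e. a z^2 + b z + c = 0 with a = 0.15, b = 0.39, c = 1.
  Discriminant D = b^2 - 4ac = (0.39)^2 - 4*(0.15)*1 = 0.1521 - (0.6) = -0.4479.
  D < 0, so the roots are the complex-conjugate pair z = (-b +/- i sqrt(-D)) / (2a) = -1.3 +/- 2.2308i.
  For a conjugate pair |z|^2 = z * conj(z) = (product of roots) = c/a = 1/(0.15) = 6.666667, so |z| = sqrt(6.666667) = 2.582 for both roots.
Moduli of all roots: 2.0000, 2.5820, 2.5820.
All moduli strictly greater than 1? Yes.
Verdict: Stationary.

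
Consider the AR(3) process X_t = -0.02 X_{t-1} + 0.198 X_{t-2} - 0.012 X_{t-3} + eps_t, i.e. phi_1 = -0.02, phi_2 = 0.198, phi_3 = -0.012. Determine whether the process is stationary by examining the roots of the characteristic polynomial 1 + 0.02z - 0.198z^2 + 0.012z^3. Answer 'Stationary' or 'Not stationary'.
\text{Stationary}

The AR(p) characteristic polynomial is P(z) = 1 + 0.02z - 0.198z^2 + 0.012z^3.
Stationarity requires all roots to lie outside the unit circle, i.e. |z| > 1 for every root.
Degree 3: look for a simple real root z0 first, then factor out (1 - z/z0) and solve the remaining quadratic.
Testing z0 = 2.5: P(2.5) = 1 + (0.02)(2.5) + (-0.198)(2.5)^2 + (0.012)(2.5)^3
  = 1 + (0.05) + (-1.2375) + (0.1875) = 0.  So z_0 = 2.5 is a root, |z_0| = 2.5.
Divide out the factor (1 - 0.4 z) = (1 - z/z0) (since 1/z0 = 0.4):
  P(z) = (1 - 0.4 z)(1 + (0.42) z + (-0.03) z^2)
  [check: z-coef 0.42 - (0.4) = 0.02; z^2-coef -0.03 - (0.4)(0.42) = -0.198; z^3-coef -(0.4)(-0.03) = 0.012.]
Remaining roots from the quadratic factor 1 + (0.42) z + (-0.03) z^2:
  Set 1 + (0.42) z + (-0.03) z^2 = 0, i.e. a z^2 + b z + c = 0 with a = -0.03, b = 0.42, c = 1.
  Discriminant D = b^2 - 4ac = (0.42)^2 - 4*(-0.03)*1 = 0.1764 - (-0.12) = 0.2964.
  D >= 0, so the roots are real: z = (-b +/- sqrt(D)) / (2a) = (-0.42 +/- 0.544426) / (-0.06).
    z_1 = (-0.42 + 0.544426) / (-0.06) = -2.0738,   |z_1| = 2.0738.
    z_2 = (-0.42 - 0.544426) / (-0.06) = 16.0738,   |z_2| = 16.0738.
Moduli of all roots: 2.5000, 2.0738, 16.0738.
All moduli strictly greater than 1? Yes.
Verdict: Stationary.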